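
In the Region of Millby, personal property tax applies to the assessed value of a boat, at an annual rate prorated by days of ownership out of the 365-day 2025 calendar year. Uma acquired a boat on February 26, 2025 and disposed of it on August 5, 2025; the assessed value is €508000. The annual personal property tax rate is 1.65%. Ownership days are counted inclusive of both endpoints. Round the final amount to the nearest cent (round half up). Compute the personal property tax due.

€3697.27

Days held (February 26 – August 5, 2025): 161 out of 365
Tax = €508000 × 1.65% × 161/365 = €3697.2658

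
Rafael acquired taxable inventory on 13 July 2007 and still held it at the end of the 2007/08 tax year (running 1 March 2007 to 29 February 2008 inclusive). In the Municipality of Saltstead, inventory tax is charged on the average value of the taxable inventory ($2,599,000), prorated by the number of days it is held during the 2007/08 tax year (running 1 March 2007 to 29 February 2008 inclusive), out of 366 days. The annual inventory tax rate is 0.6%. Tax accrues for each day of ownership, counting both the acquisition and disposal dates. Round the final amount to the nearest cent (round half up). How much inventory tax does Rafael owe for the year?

Days held (13 July 2007 – 29 February 2008): 232 out of 366
Tax = $2,599,000 × 0.6% × 232/366 = $9,884.7213

$9,884.72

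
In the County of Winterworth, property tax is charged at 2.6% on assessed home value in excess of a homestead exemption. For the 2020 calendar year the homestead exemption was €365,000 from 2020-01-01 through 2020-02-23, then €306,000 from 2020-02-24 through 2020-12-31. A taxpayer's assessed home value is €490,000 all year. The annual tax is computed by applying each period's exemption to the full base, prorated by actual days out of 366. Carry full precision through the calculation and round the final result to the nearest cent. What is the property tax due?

2020-01-01 to 2020-02-23: 54 days, exemption €365,000 → (€490,000 − €365,000) × 2.6% × 54/366 = €479.5082
2020-02-24 to 2020-12-31: 312 days, exemption €306,000 → (€490,000 − €306,000) × 2.6% × 312/366 = €4,078.1639
Total = €4,557.6721

€4,557.67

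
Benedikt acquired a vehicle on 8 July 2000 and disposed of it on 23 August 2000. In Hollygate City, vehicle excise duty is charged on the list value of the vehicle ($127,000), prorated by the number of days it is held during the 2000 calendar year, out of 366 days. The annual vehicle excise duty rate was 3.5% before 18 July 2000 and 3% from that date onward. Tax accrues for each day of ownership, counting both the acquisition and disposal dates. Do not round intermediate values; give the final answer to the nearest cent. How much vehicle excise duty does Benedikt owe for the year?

$506.61

8 July – 17 July 2000: 10 days at 3.5% → $127,000 × 3.5% × 10/366 = $121.4481
18 July – 23 August 2000: 37 days at 3% → $127,000 × 3% × 37/366 = $385.1639
Total = $506.6120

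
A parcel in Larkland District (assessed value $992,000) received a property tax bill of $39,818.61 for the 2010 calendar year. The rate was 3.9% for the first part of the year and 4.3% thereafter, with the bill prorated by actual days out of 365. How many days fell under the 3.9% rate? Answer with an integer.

261 days

Let d = days at the first rate; then 365 − d days at the second rate.
$992,000 × [3.9%·d + 4.3%·(365−d)] / 365 = $39,818.61
Solving gives d = 261, so the new rate took effect on September 19, 2010.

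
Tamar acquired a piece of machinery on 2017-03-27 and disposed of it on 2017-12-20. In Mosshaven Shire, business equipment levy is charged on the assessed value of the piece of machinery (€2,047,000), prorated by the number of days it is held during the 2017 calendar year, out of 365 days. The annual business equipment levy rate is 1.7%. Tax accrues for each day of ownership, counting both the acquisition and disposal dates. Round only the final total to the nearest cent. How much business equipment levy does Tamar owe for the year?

€25,646.39

Days held (2017-03-27 to 2017-12-20): 269 out of 365
Tax = €2,047,000 × 1.7% × 269/365 = €25,646.3863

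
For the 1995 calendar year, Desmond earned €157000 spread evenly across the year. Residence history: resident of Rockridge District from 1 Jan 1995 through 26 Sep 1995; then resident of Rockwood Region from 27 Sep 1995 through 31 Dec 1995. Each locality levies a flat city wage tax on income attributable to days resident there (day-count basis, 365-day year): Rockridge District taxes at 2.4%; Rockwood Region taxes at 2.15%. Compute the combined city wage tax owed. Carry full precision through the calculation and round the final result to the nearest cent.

€3664.77

Rockridge District, 1 Jan – 26 Sep 1995: 269 days → €157000 × 2.4% × 269/365 = €2776.9644
Rockwood Region, 27 Sep – 31 Dec 1995: 96 days → €157000 × 2.15% × 96/365 = €887.8027
Total = €3664.7671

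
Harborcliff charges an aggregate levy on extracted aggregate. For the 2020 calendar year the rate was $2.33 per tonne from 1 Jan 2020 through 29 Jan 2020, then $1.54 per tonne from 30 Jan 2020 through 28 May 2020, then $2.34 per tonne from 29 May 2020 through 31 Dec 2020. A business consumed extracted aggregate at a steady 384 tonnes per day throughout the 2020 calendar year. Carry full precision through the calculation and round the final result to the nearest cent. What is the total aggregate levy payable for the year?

1 Jan – 29 Jan 2020: 29 days × 384 tonnes/day = 11,136 tonnes at $2.33/tonne → $25,946.88
30 Jan – 28 May 2020: 120 days × 384 tonnes/day = 46,080 tonnes at $1.54/tonne → $70,963.20
29 May – 31 Dec 2020: 217 days × 384 tonnes/day = 83,328 tonnes at $2.34/tonne → $194,987.52

$291,897.60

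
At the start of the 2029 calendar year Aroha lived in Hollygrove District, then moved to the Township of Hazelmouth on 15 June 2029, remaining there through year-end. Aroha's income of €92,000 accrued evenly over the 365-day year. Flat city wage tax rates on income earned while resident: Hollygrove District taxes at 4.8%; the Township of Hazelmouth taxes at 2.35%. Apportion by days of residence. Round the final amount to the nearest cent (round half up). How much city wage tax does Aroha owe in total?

€3,180.93

Hollygrove District, 1 January – 14 June 2029: 165 days → €92,000 × 4.8% × 165/365 = €1,996.2740
The Township of Hazelmouth, 15 June – 31 December 2029: 200 days → €92,000 × 2.35% × 200/365 = €1,184.6575
Total = €3,180.9315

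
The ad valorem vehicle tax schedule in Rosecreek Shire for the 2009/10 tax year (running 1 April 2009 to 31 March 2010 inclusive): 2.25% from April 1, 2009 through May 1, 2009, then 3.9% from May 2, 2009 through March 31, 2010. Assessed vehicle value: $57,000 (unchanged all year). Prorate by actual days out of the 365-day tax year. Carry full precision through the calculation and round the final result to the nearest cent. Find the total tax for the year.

$2,143.12

April 1 – May 1, 2009: 31 days at 2.25% → $57,000 × 2.25% × 31/365 = $108.9247
May 2, 2009 – March 31, 2010: 334 days at 3.9% → $57,000 × 3.9% × 334/365 = $2,034.1973
Total = $2,143.1219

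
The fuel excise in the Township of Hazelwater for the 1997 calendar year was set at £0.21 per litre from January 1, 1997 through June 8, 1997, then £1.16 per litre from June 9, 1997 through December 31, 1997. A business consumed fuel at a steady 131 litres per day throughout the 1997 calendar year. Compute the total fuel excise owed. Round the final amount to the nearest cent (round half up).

£35677.85

January 1 – June 8, 1997: 159 days × 131 litres/day = 20,829 litres at £0.21/litre → £4374.09
June 9 – December 31, 1997: 206 days × 131 litres/day = 26,986 litres at £1.16/litre → £31303.76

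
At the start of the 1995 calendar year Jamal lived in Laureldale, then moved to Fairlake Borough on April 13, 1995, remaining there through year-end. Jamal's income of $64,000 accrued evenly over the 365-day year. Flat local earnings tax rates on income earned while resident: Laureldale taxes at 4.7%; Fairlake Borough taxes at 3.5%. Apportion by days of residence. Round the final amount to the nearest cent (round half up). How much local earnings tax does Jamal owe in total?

$2,454.62

Laureldale, January 1 – April 12, 1995: 102 days → $64,000 × 4.7% × 102/365 = $840.5918
Fairlake Borough, April 13 – December 31, 1995: 263 days → $64,000 × 3.5% × 263/365 = $1,614.0274
Total = $2,454.6192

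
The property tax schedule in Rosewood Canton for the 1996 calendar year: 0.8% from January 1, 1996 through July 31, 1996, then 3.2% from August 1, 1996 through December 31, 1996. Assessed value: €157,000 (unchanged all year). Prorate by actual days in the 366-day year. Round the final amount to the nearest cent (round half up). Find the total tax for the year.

January 1 – July 31, 1996: 213 days at 0.8% → €157,000 × 0.8% × 213/366 = €730.9508
August 1 – December 31, 1996: 153 days at 3.2% → €157,000 × 3.2% × 153/366 = €2,100.1967
Total = €2,831.1475

€2,831.15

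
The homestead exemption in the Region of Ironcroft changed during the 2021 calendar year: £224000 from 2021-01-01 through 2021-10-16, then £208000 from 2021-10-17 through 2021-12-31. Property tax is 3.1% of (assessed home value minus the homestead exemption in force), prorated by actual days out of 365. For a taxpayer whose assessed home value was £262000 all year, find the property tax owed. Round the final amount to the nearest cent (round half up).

£1281.28

2021-01-01 to 2021-10-16: 289 days, exemption £224000 → (£262000 − £224000) × 3.1% × 289/365 = £932.7178
2021-10-17 to 2021-12-31: 76 days, exemption £208000 → (£262000 − £208000) × 3.1% × 76/365 = £348.5589
Total = £1281.2767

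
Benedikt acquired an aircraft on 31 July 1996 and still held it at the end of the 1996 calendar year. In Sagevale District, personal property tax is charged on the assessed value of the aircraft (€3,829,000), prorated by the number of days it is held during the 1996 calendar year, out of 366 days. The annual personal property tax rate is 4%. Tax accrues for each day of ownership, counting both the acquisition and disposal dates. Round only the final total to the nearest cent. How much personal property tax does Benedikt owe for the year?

Days held (31 July – 31 December 1996): 154 out of 366
Tax = €3,829,000 × 4% × 154/366 = €64,444.3716

€64,444.37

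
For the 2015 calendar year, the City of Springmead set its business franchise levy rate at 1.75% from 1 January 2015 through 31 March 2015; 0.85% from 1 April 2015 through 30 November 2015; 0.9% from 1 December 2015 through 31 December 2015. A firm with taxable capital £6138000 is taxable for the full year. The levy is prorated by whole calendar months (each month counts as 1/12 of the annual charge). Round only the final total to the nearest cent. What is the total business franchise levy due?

1 January – 31 March 2015: 3 months at 1.75% → £6138000 × 1.75% × 3/12 = £26853.7500
1 April – 30 November 2015: 8 months at 0.85% → £6138000 × 0.85% × 8/12 = £34782.0000
1 December – 31 December 2015: 1 month at 0.9% → £6138000 × 0.9% × 1/12 = £4603.5000
Total = £66239.2500

£66239.25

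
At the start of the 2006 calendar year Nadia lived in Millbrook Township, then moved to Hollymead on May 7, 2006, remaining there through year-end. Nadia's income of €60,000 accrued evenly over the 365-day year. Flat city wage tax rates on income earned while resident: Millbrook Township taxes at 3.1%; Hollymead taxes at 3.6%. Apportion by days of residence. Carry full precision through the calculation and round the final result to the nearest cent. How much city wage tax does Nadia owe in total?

€2,056.44

Millbrook Township, January 1 – May 6, 2006: 126 days → €60,000 × 3.1% × 126/365 = €642.0822
Hollymead, May 7 – December 31, 2006: 239 days → €60,000 × 3.6% × 239/365 = €1,414.3562
Total = €2,056.4384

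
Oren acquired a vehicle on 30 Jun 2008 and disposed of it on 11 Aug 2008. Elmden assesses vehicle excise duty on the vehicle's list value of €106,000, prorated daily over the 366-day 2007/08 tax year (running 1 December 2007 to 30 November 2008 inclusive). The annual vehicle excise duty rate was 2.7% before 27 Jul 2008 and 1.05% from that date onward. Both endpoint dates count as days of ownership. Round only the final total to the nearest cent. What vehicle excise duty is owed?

€259.79

30 Jun – 26 Jul 2008: 27 days at 2.7% → €106,000 × 2.7% × 27/366 = €211.1311
27 Jul – 11 Aug 2008: 16 days at 1.05% → €106,000 × 1.05% × 16/366 = €48.6557
Total = €259.7869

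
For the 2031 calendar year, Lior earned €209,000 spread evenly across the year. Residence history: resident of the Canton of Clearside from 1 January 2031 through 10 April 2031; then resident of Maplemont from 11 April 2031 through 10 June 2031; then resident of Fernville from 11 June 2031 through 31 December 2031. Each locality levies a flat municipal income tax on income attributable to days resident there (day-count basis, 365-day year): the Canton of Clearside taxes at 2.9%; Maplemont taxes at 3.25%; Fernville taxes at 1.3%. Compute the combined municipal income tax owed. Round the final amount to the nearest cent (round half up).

The Canton of Clearside, 1 January – 10 April 2031: 100 days → €209,000 × 2.9% × 100/365 = €1,660.5479
Maplemont, 11 April – 10 June 2031: 61 days → €209,000 × 3.25% × 61/365 = €1,135.1849
Fernville, 11 June – 31 December 2031: 204 days → €209,000 × 1.3% × 204/365 = €1,518.5425
Total = €4,314.2753

€4,314.28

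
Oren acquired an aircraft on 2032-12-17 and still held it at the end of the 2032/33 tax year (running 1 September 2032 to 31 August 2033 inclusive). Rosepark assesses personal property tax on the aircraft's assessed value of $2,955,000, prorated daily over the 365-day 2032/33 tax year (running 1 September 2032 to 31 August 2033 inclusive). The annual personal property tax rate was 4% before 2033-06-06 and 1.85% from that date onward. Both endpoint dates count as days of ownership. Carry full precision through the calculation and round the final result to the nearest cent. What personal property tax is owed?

$68,406.23

2032-12-17 to 2033-06-05: 171 days at 4% → $2,955,000 × 4% × 171/365 = $55,375.8904
2033-06-06 to 2033-08-31: 87 days at 1.85% → $2,955,000 × 1.85% × 87/365 = $13,030.3356
Total = $68,406.2260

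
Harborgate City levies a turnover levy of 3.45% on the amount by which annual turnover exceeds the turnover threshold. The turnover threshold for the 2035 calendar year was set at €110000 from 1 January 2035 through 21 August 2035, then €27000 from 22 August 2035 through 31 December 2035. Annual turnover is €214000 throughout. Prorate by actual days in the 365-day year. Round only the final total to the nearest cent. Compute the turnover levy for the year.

1 January – 21 August 2035: 233 days, exemption €110000 → (€214000 − €110000) × 3.45% × 233/365 = €2290.4219
22 August – 31 December 2035: 132 days, exemption €27000 → (€214000 − €27000) × 3.45% × 132/365 = €2333.1452
Total = €4623.5671

€4623.57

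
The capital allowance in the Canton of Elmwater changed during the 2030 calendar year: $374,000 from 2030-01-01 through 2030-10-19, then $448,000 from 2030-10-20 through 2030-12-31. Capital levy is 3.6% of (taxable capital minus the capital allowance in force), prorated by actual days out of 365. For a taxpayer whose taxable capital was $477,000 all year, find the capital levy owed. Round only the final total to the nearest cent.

$3,175.20

2030-01-01 to 2030-10-19: 292 days, exemption $374,000 → ($477,000 − $374,000) × 3.6% × 292/365 = $2,966.4000
2030-10-20 to 2030-12-31: 73 days, exemption $448,000 → ($477,000 − $448,000) × 3.6% × 73/365 = $208.8000
Total = $3,175.2000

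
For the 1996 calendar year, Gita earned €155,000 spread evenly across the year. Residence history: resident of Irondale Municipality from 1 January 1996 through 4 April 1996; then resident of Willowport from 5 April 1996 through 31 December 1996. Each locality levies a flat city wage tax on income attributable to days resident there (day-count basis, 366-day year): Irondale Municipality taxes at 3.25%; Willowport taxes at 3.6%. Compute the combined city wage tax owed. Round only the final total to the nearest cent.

Irondale Municipality, 1 January – 4 April 1996: 95 days → €155,000 × 3.25% × 95/366 = €1,307.5478
Willowport, 5 April – 31 December 1996: 271 days → €155,000 × 3.6% × 271/366 = €4,131.6393
Total = €5,439.1872

€5,439.19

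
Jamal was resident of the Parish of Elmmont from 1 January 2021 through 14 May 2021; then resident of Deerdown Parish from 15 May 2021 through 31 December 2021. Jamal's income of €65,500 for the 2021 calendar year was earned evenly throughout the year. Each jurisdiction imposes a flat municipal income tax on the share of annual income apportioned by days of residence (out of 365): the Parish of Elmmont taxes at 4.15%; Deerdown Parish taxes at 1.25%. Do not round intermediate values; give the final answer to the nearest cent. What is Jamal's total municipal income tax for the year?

The Parish of Elmmont, 1 January – 14 May 2021: 134 days → €65,500 × 4.15% × 134/365 = €997.9329
Deerdown Parish, 15 May – 31 December 2021: 231 days → €65,500 × 1.25% × 231/365 = €518.1678
Total = €1,516.1007

€1,516.10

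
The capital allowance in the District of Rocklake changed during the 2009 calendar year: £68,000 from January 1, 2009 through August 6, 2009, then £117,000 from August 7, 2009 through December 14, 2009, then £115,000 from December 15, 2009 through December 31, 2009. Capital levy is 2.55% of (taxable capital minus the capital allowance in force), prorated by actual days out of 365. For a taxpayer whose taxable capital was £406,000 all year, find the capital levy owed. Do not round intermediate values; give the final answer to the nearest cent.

£8,118.15

January 1 – August 6, 2009: 218 days, exemption £68,000 → (£406,000 − £68,000) × 2.55% × 218/365 = £5,147.7863
August 7 – December 14, 2009: 130 days, exemption £117,000 → (£406,000 − £117,000) × 2.55% × 130/365 = £2,624.7534
December 15 – December 31, 2009: 17 days, exemption £115,000 → (£406,000 − £115,000) × 2.55% × 17/365 = £345.6123
Total = £8,118.1521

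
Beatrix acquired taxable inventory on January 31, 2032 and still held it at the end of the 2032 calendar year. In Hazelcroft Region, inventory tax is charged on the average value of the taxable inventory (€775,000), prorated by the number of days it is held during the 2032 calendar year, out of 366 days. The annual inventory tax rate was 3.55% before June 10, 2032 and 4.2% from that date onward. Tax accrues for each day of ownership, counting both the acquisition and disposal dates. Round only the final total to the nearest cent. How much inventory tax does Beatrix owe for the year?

January 31 – June 9, 2032: 131 days at 3.55% → €775,000 × 3.55% × 131/366 = €9,847.3702
June 10 – December 31, 2032: 205 days at 4.2% → €775,000 × 4.2% × 205/366 = €18,231.5574
Total = €28,078.9276

€28,078.93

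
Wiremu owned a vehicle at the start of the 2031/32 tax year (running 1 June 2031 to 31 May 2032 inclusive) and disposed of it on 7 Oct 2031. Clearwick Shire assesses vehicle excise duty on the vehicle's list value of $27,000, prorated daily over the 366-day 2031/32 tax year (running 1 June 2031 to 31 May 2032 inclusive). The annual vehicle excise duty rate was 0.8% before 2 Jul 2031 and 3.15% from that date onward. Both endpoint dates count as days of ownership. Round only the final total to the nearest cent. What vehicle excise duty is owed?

1 Jun – 1 Jul 2031: 31 days at 0.8% → $27,000 × 0.8% × 31/366 = $18.2951
2 Jul – 7 Oct 2031: 98 days at 3.15% → $27,000 × 3.15% × 98/366 = $227.7295
Total = $246.0246

$246.02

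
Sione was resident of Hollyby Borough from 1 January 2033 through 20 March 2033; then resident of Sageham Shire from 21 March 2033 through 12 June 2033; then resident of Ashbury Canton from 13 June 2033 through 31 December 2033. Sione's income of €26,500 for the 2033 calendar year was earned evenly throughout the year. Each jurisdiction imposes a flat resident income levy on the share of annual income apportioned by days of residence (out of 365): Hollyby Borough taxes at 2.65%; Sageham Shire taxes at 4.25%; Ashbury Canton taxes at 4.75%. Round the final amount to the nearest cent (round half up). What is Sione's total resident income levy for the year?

Hollyby Borough, 1 January – 20 March 2033: 79 days → €26,500 × 2.65% × 79/365 = €151.9938
Sageham Shire, 21 March – 12 June 2033: 84 days → €26,500 × 4.25% × 84/365 = €259.1918
Ashbury Canton, 13 June – 31 December 2033: 202 days → €26,500 × 4.75% × 202/365 = €696.6233
Total = €1,107.8089

€1,107.81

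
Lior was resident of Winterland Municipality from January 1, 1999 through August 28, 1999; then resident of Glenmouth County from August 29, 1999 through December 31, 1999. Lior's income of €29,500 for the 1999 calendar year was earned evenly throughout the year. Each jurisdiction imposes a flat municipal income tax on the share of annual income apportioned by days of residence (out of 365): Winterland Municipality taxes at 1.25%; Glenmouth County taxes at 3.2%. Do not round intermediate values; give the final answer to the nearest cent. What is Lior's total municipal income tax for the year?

€565.75

Winterland Municipality, January 1 – August 28, 1999: 240 days → €29,500 × 1.25% × 240/365 = €242.4658
Glenmouth County, August 29 – December 31, 1999: 125 days → €29,500 × 3.2% × 125/365 = €323.2877
Total = €565.7534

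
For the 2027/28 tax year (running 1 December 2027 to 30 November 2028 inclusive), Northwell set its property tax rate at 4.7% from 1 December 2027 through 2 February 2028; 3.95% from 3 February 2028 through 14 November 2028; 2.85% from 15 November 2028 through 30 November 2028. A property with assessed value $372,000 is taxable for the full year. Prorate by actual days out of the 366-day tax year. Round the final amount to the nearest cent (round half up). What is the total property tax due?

1 December 2027 – 2 February 2028: 64 days at 4.7% → $372,000 × 4.7% × 64/366 = $3,057.3115
3 February – 14 November 2028: 286 days at 3.95% → $372,000 × 3.95% × 286/366 = $11,482.1967
15 November – 30 November 2028: 16 days at 2.85% → $372,000 × 2.85% × 16/366 = $463.4754
Total = $15,002.9836

$15,002.98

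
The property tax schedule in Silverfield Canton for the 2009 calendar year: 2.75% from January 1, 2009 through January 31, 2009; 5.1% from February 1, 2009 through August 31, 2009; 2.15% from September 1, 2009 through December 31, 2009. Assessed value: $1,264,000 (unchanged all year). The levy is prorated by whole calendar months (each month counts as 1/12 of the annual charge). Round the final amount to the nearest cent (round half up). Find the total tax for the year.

$49,559.33

January 1 – January 31, 2009: 1 month at 2.75% → $1,264,000 × 2.75% × 1/12 = $2,896.6667
February 1 – August 31, 2009: 7 months at 5.1% → $1,264,000 × 5.1% × 7/12 = $37,604.0000
September 1 – December 31, 2009: 4 months at 2.15% → $1,264,000 × 2.15% × 4/12 = $9,058.6667
Total = $49,559.3333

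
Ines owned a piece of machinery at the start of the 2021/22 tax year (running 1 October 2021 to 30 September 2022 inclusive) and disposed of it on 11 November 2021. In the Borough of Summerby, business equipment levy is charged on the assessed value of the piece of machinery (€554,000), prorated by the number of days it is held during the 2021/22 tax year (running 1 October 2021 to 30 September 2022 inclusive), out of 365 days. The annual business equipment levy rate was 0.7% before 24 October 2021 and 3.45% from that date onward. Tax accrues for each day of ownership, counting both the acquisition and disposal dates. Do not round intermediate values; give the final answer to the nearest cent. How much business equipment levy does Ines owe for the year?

€1,239.29

1 October – 23 October 2021: 23 days at 0.7% → €554,000 × 0.7% × 23/365 = €244.3671
24 October – 11 November 2021: 19 days at 3.45% → €554,000 × 3.45% × 19/365 = €994.9233
Total = €1,239.2904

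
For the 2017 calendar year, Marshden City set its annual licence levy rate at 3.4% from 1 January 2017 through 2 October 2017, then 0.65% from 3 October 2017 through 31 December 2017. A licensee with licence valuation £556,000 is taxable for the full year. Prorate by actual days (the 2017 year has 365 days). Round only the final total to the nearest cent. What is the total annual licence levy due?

1 January – 2 October 2017: 275 days at 3.4% → £556,000 × 3.4% × 275/365 = £14,242.7397
3 October – 31 December 2017: 90 days at 0.65% → £556,000 × 0.65% × 90/365 = £891.1233
Total = £15,133.8630

£15,133.86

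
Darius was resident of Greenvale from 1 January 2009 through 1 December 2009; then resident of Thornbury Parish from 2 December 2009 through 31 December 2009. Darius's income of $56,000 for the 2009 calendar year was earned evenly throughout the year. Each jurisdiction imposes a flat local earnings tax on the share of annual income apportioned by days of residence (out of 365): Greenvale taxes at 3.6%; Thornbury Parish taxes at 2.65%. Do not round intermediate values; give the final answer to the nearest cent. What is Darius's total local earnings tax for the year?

Greenvale, 1 January – 1 December 2009: 335 days → $56,000 × 3.6% × 335/365 = $1,850.3014
Thornbury Parish, 2 December – 31 December 2009: 30 days → $56,000 × 2.65% × 30/365 = $121.9726
Total = $1,972.2740

$1,972.27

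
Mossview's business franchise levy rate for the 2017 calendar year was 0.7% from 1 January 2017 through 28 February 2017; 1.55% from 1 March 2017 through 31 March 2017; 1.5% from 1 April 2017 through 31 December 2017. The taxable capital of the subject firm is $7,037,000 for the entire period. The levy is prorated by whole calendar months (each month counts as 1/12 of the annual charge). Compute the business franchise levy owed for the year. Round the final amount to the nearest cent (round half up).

1 January – 28 February 2017: 2 months at 0.7% → $7,037,000 × 0.7% × 2/12 = $8,209.8333
1 March – 31 March 2017: 1 month at 1.55% → $7,037,000 × 1.55% × 1/12 = $9,089.4583
1 April – 31 December 2017: 9 months at 1.5% → $7,037,000 × 1.5% × 9/12 = $79,166.2500
Total = $96,465.5417

$96,465.54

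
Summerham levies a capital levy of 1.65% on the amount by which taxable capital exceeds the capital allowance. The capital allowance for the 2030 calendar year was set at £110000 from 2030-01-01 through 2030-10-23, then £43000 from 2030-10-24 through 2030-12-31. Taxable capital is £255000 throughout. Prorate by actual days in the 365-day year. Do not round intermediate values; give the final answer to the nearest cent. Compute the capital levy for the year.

2030-01-01 to 2030-10-23: 296 days, exemption £110000 → (£255000 − £110000) × 1.65% × 296/365 = £1940.2192
2030-10-24 to 2030-12-31: 69 days, exemption £43000 → (£255000 − £43000) × 1.65% × 69/365 = £661.2658
Total = £2601.4849

£2601.48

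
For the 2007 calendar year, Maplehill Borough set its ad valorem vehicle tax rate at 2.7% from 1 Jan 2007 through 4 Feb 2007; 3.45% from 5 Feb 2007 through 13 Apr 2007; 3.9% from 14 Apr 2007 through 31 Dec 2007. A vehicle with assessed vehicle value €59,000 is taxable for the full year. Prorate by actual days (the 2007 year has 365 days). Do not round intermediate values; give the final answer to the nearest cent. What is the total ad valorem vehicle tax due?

€2,183.65

1 Jan – 4 Feb 2007: 35 days at 2.7% → €59,000 × 2.7% × 35/365 = €152.7534
5 Feb – 13 Apr 2007: 68 days at 3.45% → €59,000 × 3.45% × 68/365 = €379.2164
14 Apr – 31 Dec 2007: 262 days at 3.9% → €59,000 × 3.9% × 262/365 = €1,651.6767
Total = €2,183.6466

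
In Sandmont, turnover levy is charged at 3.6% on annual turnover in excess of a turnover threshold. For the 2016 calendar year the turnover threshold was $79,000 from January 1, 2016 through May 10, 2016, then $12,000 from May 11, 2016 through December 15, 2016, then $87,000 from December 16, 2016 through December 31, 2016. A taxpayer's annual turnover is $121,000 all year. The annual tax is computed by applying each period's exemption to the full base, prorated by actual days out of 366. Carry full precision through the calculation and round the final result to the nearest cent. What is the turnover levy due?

$2,942.66

January 1 – May 10, 2016: 131 days, exemption $79,000 → ($121,000 − $79,000) × 3.6% × 131/366 = $541.1803
May 11 – December 15, 2016: 219 days, exemption $12,000 → ($121,000 − $12,000) × 3.6% × 219/366 = $2,347.9672
December 16 – December 31, 2016: 16 days, exemption $87,000 → ($121,000 − $87,000) × 3.6% × 16/366 = $53.5082
Total = $2,942.6557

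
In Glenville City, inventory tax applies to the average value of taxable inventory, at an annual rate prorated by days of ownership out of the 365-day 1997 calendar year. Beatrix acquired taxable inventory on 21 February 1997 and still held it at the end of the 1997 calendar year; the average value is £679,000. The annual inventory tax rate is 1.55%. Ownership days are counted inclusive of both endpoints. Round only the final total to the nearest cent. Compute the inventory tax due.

£9,053.95

Days held (21 February – 31 December 1997): 314 out of 365
Tax = £679,000 × 1.55% × 314/365 = £9,053.9534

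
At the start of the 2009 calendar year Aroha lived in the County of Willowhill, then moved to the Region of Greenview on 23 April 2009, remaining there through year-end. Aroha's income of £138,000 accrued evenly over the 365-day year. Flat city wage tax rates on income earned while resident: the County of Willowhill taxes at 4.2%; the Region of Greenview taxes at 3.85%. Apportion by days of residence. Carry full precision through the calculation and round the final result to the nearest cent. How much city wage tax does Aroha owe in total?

The County of Willowhill, 1 January – 22 April 2009: 112 days → £138,000 × 4.2% × 112/365 = £1,778.4986
The Region of Greenview, 23 April – 31 December 2009: 253 days → £138,000 × 3.85% × 253/365 = £3,682.7096
Total = £5,461.2082

£5,461.21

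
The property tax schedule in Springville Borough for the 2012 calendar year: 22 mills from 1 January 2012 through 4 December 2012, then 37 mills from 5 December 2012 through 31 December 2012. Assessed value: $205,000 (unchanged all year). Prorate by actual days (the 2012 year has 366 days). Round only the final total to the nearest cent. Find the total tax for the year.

1 January – 4 December 2012: 339 days at 22 mills → $205,000 × 2.2% × 339/366 = $4,177.2951
5 December – 31 December 2012: 27 days at 37 mills → $205,000 × 3.7% × 27/366 = $559.5492
Total = $4,736.8443

$4,736.84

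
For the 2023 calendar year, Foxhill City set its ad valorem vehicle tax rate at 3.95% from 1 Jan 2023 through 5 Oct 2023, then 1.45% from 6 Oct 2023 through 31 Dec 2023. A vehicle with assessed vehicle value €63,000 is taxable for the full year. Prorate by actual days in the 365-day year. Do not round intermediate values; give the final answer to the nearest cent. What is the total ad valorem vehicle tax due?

1 Jan – 5 Oct 2023: 278 days at 3.95% → €63,000 × 3.95% × 278/365 = €1,895.3507
6 Oct – 31 Dec 2023: 87 days at 1.45% → €63,000 × 1.45% × 87/365 = €217.7384
Total = €2,113.0890

€2,113.09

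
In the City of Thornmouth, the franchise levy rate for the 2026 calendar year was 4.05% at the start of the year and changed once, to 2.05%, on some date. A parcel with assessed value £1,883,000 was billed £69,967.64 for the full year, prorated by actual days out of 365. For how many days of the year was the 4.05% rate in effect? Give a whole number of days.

Let d = days at the first rate; then 365 − d days at the second rate.
£1,883,000 × [4.05%·d + 2.05%·(365−d)] / 365 = £69,967.64
Solving gives d = 304, so the new rate took effect on 1 November 2026.

304 days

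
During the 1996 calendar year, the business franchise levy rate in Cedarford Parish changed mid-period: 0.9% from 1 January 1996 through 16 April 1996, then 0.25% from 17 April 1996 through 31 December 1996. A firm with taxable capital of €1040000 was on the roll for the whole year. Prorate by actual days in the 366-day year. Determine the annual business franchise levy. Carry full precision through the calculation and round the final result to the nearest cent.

1 January – 16 April 1996: 107 days at 0.9% → €1040000 × 0.9% × 107/366 = €2736.3934
17 April – 31 December 1996: 259 days at 0.25% → €1040000 × 0.25% × 259/366 = €1839.8907
Total = €4576.2842

€4576.28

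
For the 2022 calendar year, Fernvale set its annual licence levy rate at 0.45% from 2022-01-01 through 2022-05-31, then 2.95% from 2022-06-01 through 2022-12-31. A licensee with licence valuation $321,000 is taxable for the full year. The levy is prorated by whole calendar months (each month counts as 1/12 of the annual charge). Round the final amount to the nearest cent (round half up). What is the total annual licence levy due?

$6,125.75

2022-01-01 to 2022-05-31: 5 months at 0.45% → $321,000 × 0.45% × 5/12 = $601.8750
2022-06-01 to 2022-12-31: 7 months at 2.95% → $321,000 × 2.95% × 7/12 = $5,523.8750
Total = $6,125.7500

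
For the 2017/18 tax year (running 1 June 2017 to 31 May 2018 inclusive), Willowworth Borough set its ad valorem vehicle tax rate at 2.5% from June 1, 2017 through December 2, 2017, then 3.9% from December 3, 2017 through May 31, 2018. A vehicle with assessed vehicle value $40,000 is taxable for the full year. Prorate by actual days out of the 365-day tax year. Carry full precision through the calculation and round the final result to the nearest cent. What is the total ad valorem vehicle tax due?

$1,276.16

June 1 – December 2, 2017: 185 days at 2.5% → $40,000 × 2.5% × 185/365 = $506.8493
December 3, 2017 – May 31, 2018: 180 days at 3.9% → $40,000 × 3.9% × 180/365 = $769.3151
Total = $1,276.1644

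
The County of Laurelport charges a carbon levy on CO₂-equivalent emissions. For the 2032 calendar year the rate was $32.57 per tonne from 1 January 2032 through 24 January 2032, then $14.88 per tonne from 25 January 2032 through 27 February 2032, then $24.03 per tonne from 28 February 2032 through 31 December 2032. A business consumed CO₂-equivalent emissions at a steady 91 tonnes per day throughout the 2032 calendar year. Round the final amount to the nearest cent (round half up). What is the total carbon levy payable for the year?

$790,684.44

1 January – 24 January 2032: 24 days × 91 tonnes/day = 2,184 tonnes at $32.57/tonne → $71,132.88
25 January – 27 February 2032: 34 days × 91 tonnes/day = 3,094 tonnes at $14.88/tonne → $46,038.72
28 February – 31 December 2032: 308 days × 91 tonnes/day = 28,028 tonnes at $24.03/tonne → $673,512.84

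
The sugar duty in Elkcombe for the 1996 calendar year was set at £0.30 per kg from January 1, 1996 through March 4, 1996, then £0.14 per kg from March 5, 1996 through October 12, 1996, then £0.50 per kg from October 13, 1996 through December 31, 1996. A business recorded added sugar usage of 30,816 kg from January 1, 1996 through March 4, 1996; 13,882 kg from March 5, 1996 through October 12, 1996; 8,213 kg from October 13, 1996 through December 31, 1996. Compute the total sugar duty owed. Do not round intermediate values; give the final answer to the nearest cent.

£15,294.78

January 1 – March 4, 1996: 30,816 kg at £0.30/kg → £9,244.80
March 5 – October 12, 1996: 13,882 kg at £0.14/kg → £1,943.48
October 13 – December 31, 1996: 8,213 kg at £0.50/kg → £4,106.50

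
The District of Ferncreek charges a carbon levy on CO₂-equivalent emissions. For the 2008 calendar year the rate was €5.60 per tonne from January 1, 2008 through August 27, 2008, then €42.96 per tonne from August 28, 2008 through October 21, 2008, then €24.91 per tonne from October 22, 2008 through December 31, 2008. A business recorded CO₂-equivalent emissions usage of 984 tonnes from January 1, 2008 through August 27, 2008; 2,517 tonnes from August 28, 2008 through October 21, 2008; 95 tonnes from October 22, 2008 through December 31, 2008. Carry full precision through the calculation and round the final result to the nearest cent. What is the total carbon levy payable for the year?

January 1 – August 27, 2008: 984 tonnes at €5.60/tonne → €5,510.40
August 28 – October 21, 2008: 2,517 tonnes at €42.96/tonne → €108,130.32
October 22 – December 31, 2008: 95 tonnes at €24.91/tonne → €2,366.45

€116,007.17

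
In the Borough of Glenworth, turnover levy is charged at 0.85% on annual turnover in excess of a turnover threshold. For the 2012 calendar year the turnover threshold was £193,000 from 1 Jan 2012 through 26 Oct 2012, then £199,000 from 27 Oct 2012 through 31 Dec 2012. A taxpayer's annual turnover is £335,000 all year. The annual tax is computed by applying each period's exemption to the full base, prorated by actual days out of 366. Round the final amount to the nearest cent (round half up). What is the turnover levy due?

1 Jan – 26 Oct 2012: 300 days, exemption £193,000 → (£335,000 − £193,000) × 0.85% × 300/366 = £989.3443
27 Oct – 31 Dec 2012: 66 days, exemption £199,000 → (£335,000 − £199,000) × 0.85% × 66/366 = £208.4590
Total = £1,197.8033

£1,197.80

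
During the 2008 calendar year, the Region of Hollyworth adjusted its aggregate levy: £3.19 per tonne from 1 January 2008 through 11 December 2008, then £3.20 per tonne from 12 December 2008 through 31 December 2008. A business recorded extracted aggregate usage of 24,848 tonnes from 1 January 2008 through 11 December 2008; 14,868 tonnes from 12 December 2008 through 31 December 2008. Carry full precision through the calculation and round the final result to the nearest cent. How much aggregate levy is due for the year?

1 January – 11 December 2008: 24,848 tonnes at £3.19/tonne → £79265.12
12 December – 31 December 2008: 14,868 tonnes at £3.20/tonne → £47577.60

£126842.72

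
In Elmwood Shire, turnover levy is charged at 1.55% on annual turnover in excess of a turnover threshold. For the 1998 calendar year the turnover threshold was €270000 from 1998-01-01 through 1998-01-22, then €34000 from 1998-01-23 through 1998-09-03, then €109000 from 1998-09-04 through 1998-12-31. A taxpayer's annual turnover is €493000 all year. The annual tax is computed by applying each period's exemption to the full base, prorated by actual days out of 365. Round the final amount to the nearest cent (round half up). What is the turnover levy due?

1998-01-01 to 1998-01-22: 22 days, exemption €270000 → (€493000 − €270000) × 1.55% × 22/365 = €208.3370
1998-01-23 to 1998-09-03: 224 days, exemption €34000 → (€493000 − €34000) × 1.55% × 224/365 = €4366.1589
1998-09-04 to 1998-12-31: 119 days, exemption €109000 → (€493000 − €109000) × 1.55% × 119/365 = €1940.5151
Total = €6515.0110

€6515.01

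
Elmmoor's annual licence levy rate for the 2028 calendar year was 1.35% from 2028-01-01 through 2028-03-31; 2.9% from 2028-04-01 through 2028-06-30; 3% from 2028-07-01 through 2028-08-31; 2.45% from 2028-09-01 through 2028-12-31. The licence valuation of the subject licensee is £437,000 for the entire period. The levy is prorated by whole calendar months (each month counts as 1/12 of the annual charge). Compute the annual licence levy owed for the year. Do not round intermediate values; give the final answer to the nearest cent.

2028-01-01 to 2028-03-31: 3 months at 1.35% → £437,000 × 1.35% × 3/12 = £1,474.8750
2028-04-01 to 2028-06-30: 3 months at 2.9% → £437,000 × 2.9% × 3/12 = £3,168.2500
2028-07-01 to 2028-08-31: 2 months at 3% → £437,000 × 3% × 2/12 = £2,185.0000
2028-09-01 to 2028-12-31: 4 months at 2.45% → £437,000 × 2.45% × 4/12 = £3,568.8333
Total = £10,396.9583

£10,396.96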